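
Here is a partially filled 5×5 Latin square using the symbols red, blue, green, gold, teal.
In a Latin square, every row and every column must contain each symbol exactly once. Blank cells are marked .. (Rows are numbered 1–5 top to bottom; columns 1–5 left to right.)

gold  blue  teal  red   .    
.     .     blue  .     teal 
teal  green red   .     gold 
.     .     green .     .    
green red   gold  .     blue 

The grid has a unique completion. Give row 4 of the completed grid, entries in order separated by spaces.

blue teal green gold red

Row 4, column 5: row 4 has {green} and column 5 has {blue, gold, teal}, leaving only red.
Row 4, column 1: row 4 has {red, green} and column 1 has {green, gold, teal}, leaving only blue.
Row 1, column 5: row 1 has {red, blue, gold, teal} and column 5 has {red, blue, gold, teal}, leaving only green.
Row 2, column 1: row 2 has {blue, teal} and column 1 has {blue, green, gold, teal}, leaving only red.
Row 2, column 2: row 2 has {red, blue, teal} and column 2 has {red, blue, green}, leaving only gold.
Row 4, column 2: row 4 has {red, blue, green} and column 2 has {red, blue, green, gold}, leaving only teal.
Row 4, column 4: row 4 has {red, blue, green, teal} and column 4 has {red}, leaving only gold.
So row 4 reads: blue teal green gold red.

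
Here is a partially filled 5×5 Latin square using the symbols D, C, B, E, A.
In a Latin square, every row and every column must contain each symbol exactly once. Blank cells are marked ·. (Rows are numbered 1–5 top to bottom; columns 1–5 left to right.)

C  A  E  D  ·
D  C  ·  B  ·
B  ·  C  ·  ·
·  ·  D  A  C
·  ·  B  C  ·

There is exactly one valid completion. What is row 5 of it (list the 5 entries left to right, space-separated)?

Row 1, column 5: row 1 has {D, C, E, A} and column 5 has {C}, leaving only B.
Row 2, column 3: row 2 has {D, C, B} and column 3 has {D, C, B, E}, leaving only A.
Row 2, column 5: row 2 has {D, C, B, A} and column 5 has {C, B}, leaving only E.
Row 3, column 4: row 3 has {C, B} and column 4 has {D, C, B, A}, leaving only E.
Row 3, column 2: row 3 has {C, B, E} and column 2 has {C, A}, leaving only D.
Row 5, column 2: row 5 has {C, B} and column 2 has {D, C, A}, leaving only E.
Row 5, column 1: row 5 has {C, B, E} and column 1 has {D, C, B}, leaving only A.
Row 5, column 5: row 5 has {C, B, E, A} and column 5 has {C, B, E}, leaving only D.
So row 5 reads: A E B C D.

A E B C D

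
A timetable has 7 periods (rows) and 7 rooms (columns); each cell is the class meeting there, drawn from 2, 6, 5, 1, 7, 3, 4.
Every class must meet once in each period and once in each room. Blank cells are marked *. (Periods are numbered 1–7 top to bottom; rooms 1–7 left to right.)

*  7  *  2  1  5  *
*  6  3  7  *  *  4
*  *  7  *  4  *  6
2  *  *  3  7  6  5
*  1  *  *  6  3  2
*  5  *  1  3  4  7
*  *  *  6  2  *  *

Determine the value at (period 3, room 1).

3

Period 1, room 7: period 1 has {2, 5, 1, 7} and room 7 has {2, 6, 5, 7, 4}, leaving only 3.
Period 2, room 5: period 2 has {6, 7, 3, 4} and room 5 has {2, 6, 1, 7, 3, 4}, leaving only 5.
Period 2, room 1: period 2 has {6, 5, 7, 3, 4} and room 1 has {2}, leaving only 1.
Period 2, room 6: period 2 has {6, 5, 1, 7, 3, 4} and room 6 has {6, 5, 3, 4}, leaving only 2.
Period 3, room 4: period 3 has {6, 7, 4} and room 4 has {2, 6, 1, 7, 3}, leaving only 5.
Period 3 already has {6, 5, 7, 4} and room 1 already has {2, 1}, so period 3, room 1 must be 3.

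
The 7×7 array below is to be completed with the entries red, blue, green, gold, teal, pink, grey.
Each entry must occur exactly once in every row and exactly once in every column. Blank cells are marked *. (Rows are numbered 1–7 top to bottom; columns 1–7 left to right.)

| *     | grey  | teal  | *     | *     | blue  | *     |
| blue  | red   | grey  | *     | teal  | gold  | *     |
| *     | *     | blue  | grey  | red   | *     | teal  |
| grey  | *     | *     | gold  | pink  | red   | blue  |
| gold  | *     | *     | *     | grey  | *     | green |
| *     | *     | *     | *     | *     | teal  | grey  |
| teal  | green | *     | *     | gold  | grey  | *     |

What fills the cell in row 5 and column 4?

Row 1, column 5: row 1 has {blue, teal, grey} and column 5 has {red, gold, teal, pink, grey}, leaving only green.
Row 2, column 7: row 2 has {red, blue, gold, teal, grey} and column 7 has {blue, green, teal, grey}, leaving only pink.
Row 2, column 4: row 2 has {red, blue, gold, teal, pink, grey} and column 4 has {gold, grey}, leaving only green.
Row 4, column 2: row 4 has {red, blue, gold, pink, grey} and column 2 has {red, green, grey}, leaving only teal.
Row 4, column 3: row 4 has {red, blue, gold, teal, pink, grey} and column 3 has {blue, teal, grey}, leaving only green.
Row 5, column 6: row 5 has {green, gold, grey} and column 6 has {red, blue, gold, teal, grey}, leaving only pink.
Row 3, column 6: row 3 has {red, blue, teal, grey} and column 6 has {red, blue, gold, teal, pink, grey}, leaving only green.
Row 3, column 1: row 3 has {red, blue, green, teal, grey} and column 1 has {blue, gold, teal, grey}, leaving only pink.
Row 1, column 1: row 1 has {blue, green, teal, grey} and column 1 has {blue, gold, teal, pink, grey}, leaving only red.
Row 1, column 4: row 1 has {red, blue, green, teal, grey} and column 4 has {green, gold, grey}, leaving only pink.
Row 1, column 7: row 1 has {red, blue, green, teal, pink, grey} and column 7 has {blue, green, teal, pink, grey}, leaving only gold.
Row 3, column 2: row 3 has {red, blue, green, teal, pink, grey} and column 2 has {red, green, teal, grey}, leaving only gold.
Row 5, column 2: row 5 has {green, gold, pink, grey} and column 2 has {red, green, gold, teal, grey}, leaving only blue.
Row 5, column 3: row 5 has {blue, green, gold, pink, grey} and column 3 has {blue, green, teal, grey}, leaving only red.
Row 5 already has {red, blue, green, gold, pink, grey} and column 4 already has {green, gold, pink, grey}, so row 5, column 4 must be teal.

teal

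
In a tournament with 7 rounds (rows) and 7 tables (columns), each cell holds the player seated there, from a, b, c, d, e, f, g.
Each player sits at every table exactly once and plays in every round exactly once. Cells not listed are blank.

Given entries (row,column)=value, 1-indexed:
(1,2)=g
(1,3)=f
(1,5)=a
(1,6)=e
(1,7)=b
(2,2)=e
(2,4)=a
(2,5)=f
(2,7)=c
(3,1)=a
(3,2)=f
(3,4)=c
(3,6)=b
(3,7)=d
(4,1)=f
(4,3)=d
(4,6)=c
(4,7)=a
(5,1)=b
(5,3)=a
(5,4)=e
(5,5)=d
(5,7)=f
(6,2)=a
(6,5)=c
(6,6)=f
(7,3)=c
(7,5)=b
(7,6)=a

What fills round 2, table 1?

Round 1, table 4: round 1 has {a, b, e, f, g} and table 4 has {a, c, e}, leaving only d.
Round 1, table 1: round 1 has {a, b, d, e, f, g} and table 1 has {a, b, f}, leaving only c.
Round 4, table 2: round 4 has {a, c, d, f} and table 2 has {a, e, f, g}, leaving only b.
Round 4, table 4: round 4 has {a, b, c, d, f} and table 4 has {a, c, d, e}, leaving only g.
Round 4, table 5: round 4 has {a, b, c, d, f, g} and table 5 has {a, b, c, d, f}, leaving only e.
Round 3, table 5: round 3 has {a, b, c, d, f} and table 5 has {a, b, c, d, e, f}, leaving only g.
Round 3, table 3: round 3 has {a, b, c, d, f, g} and table 3 has {a, c, d, f}, leaving only e.
Round 5, table 2: round 5 has {a, b, d, e, f} and table 2 has {a, b, e, f, g}, leaving only c.
Round 5, table 6: round 5 has {a, b, c, d, e, f} and table 6 has {a, b, c, e, f}, leaving only g.
Round 2, table 6: round 2 has {a, c, e, f} and table 6 has {a, b, c, e, f, g}, leaving only d.
Round 2 already has {a, c, d, e, f} and table 1 already has {a, b, c, f}, so round 2, table 1 must be g.

g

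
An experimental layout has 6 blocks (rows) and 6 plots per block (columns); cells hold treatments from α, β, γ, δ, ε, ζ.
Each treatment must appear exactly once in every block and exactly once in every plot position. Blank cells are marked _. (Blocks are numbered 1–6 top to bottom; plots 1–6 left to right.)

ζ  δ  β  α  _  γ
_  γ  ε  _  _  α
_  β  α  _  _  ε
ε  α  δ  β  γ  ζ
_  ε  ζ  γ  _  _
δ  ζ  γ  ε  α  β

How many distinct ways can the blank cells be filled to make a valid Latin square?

Block 1, plot 5: eliminating its block and plot leaves {ε}.
Block 2, plot 1: eliminating its block and plot leaves {β}.
Block 2, plot 4: eliminating its block and plot leaves {δ, ζ}.
Block 2, plot 5: eliminating its block and plot leaves {β, δ, ζ}.
Block 3, plot 1: eliminating its block and plot leaves {γ}.
Block 3, plot 4: eliminating its block and plot leaves {δ, ζ}.
Block 3, plot 5: eliminating its block and plot leaves {δ, ζ}.
Block 5, plot 1: eliminating its block and plot leaves {α, β}.
Block 5, plot 5: eliminating its block and plot leaves {β, δ}.
Block 5, plot 6: eliminating its block and plot leaves {δ}.
Enumerating the assignments across these blanks that avoid any block or plot repeat gives 2 completions.

2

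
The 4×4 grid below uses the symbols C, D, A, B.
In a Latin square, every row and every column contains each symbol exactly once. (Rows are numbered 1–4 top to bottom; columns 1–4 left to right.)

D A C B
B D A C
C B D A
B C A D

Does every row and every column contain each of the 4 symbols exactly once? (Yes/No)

Every row is a permutation, but column 1 contains B twice (at rows 2 and 4).

No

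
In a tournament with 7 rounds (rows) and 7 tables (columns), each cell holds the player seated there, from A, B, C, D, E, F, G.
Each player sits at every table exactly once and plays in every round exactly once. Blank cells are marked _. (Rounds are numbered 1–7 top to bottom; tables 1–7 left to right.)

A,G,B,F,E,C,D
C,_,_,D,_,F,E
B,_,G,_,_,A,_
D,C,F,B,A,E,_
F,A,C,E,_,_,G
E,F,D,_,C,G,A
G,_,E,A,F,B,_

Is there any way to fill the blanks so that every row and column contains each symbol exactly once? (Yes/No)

Round 4, table 7: round 4 together with table 7 already contain {A, B, C, D, E, F, G} — every symbol — so nothing can go there. The grid has no valid completion.

No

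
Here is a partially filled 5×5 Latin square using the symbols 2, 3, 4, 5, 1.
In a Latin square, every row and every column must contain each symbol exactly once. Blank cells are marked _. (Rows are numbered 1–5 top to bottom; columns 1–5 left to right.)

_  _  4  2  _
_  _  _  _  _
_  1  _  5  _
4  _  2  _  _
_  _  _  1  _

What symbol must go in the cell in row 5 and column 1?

Row 3, column 3: row 3 has {5, 1} and column 3 has {2, 4}, leaving only 3.
Row 3, column 1: row 3 has {3, 5, 1} and column 1 has {4}, leaving only 2.
Row 3, column 5: row 3 has {2, 3, 5, 1} and column 5 has {}, leaving only 4.
Row 4, column 4: row 4 has {2, 4} and column 4 has {2, 5, 1}, leaving only 3.
Row 2, column 4: row 2 has {} and column 4 has {2, 3, 5, 1}, leaving only 4.
Row 4, column 2: row 4 has {2, 3, 4} and column 2 has {1}, leaving only 5.
Row 1, column 2: row 1 has {2, 4} and column 2 has {5, 1}, leaving only 3.
Row 2, column 2: row 2 has {4} and column 2 has {3, 5, 1}, leaving only 2.
Row 4, column 5: row 4 has {2, 3, 4, 5} and column 5 has {4}, leaving only 1.
Row 1, column 5: row 1 has {2, 3, 4} and column 5 has {4, 1}, leaving only 5.
Row 1, column 1: row 1 has {2, 3, 4, 5} and column 1 has {2, 4}, leaving only 1.
Row 2, column 5: row 2 has {2, 4} and column 5 has {4, 5, 1}, leaving only 3.
Row 2, column 1: row 2 has {2, 3, 4} and column 1 has {2, 4, 1}, leaving only 5.
Row 5 already has {1} and column 1 already has {2, 4, 5, 1}, so row 5, column 1 must be 3.

3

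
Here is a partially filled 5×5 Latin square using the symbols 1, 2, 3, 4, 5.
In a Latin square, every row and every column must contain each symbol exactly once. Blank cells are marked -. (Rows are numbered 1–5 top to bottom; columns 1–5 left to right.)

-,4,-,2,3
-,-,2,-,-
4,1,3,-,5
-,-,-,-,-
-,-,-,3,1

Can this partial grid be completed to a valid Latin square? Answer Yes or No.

No

Row 3, column 4: row 3 together with column 4 already contain {1, 2, 3, 4, 5} — every symbol — so nothing can go there. The grid has no valid completion.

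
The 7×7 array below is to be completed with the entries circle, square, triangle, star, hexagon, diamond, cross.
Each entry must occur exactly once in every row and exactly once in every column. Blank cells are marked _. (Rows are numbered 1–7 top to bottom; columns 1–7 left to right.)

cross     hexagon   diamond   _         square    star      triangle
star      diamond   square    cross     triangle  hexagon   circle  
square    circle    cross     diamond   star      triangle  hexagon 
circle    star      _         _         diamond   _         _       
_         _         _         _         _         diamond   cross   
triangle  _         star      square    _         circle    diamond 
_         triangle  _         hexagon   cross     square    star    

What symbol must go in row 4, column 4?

Row 4 already has {circle, star, diamond} and column 4 already has {square, hexagon, diamond, cross}, so row 4, column 4 must be triangle.

triangle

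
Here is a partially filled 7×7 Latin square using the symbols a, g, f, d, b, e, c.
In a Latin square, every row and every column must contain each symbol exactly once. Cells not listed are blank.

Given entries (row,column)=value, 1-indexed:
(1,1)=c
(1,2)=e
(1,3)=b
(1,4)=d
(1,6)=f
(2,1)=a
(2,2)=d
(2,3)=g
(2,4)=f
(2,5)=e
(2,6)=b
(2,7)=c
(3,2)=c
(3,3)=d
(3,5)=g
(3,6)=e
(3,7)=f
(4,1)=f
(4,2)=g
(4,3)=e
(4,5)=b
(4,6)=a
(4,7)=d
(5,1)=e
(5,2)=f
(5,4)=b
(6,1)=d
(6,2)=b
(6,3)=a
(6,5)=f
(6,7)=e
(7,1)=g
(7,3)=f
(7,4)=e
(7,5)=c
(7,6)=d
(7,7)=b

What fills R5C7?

Row 1, column 5: row 1 has {f, d, b, e, c} and column 5 has {g, f, b, e, c}, leaving only a.
Row 1, column 7: row 1 has {a, f, d, b, e, c} and column 7 has {f, d, b, e, c}, leaving only g.
Row 5 already has {f, b, e} and column 7 already has {g, f, d, b, e, c}, so row 5, column 7 must be a.

a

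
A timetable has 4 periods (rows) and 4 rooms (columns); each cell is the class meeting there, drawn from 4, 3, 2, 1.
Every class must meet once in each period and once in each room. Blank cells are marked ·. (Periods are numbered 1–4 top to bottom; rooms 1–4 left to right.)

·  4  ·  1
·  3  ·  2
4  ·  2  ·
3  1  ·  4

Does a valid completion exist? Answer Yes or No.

Period 3, room 2: period 3 together with room 2 already contain {4, 3, 2, 1} — every symbol — so nothing can go there. The grid has no valid completion.

No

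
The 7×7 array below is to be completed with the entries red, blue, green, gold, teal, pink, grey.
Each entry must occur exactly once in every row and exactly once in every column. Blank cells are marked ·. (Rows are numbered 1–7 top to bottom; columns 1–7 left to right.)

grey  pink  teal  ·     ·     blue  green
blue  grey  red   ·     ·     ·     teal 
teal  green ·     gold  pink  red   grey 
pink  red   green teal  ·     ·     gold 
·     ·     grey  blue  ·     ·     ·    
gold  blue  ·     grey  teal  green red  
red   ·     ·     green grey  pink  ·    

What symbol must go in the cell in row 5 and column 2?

Row 1, column 4: row 1 has {blue, green, teal, pink, grey} and column 4 has {blue, green, gold, teal, grey}, leaving only red.
Row 1, column 5: row 1 has {red, blue, green, teal, pink, grey} and column 5 has {teal, pink, grey}, leaving only gold.
Row 2, column 4: row 2 has {red, blue, teal, grey} and column 4 has {red, blue, green, gold, teal, grey}, leaving only pink.
Row 2, column 5: row 2 has {red, blue, teal, pink, grey} and column 5 has {gold, teal, pink, grey}, leaving only green.
Row 2, column 6: row 2 has {red, blue, green, teal, pink, grey} and column 6 has {red, blue, green, pink}, leaving only gold.
Row 3, column 3: row 3 has {red, green, gold, teal, pink, grey} and column 3 has {red, green, teal, grey}, leaving only blue.
Row 4, column 5: row 4 has {red, green, gold, teal, pink} and column 5 has {green, gold, teal, pink, grey}, leaving only blue.
Row 4, column 6: row 4 has {red, blue, green, gold, teal, pink} and column 6 has {red, blue, green, gold, pink}, leaving only grey.
Row 5, column 1: row 5 has {blue, grey} and column 1 has {red, blue, gold, teal, pink, grey}, leaving only green.
Row 5, column 5: row 5 has {blue, green, grey} and column 5 has {blue, green, gold, teal, pink, grey}, leaving only red.
Row 5, column 6: row 5 has {red, blue, green, grey} and column 6 has {red, blue, green, gold, pink, grey}, leaving only teal.
Row 5 already has {red, blue, green, teal, grey} and column 2 already has {red, blue, green, pink, grey}, so row 5, column 2 must be gold.

gold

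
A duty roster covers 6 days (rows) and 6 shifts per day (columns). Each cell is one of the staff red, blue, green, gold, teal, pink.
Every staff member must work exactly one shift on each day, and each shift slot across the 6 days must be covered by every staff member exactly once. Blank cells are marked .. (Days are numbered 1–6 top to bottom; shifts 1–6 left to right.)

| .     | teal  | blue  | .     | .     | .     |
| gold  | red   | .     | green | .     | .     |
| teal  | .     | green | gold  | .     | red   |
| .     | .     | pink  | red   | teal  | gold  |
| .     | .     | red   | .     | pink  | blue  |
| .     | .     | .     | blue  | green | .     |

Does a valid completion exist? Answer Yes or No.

Day 1, shift 4: day 1 has {blue, teal} and shift 4 has {red, blue, green, gold}, so it must be pink.
Day 1, shift 6: day 1 has {blue, teal, pink} and shift 6 has {red, blue, gold}, so it must be green.
Day 1, shift 1: day 1 has {blue, green, teal, pink} and shift 1 has {gold, teal}, so it must be red.
Day 1, shift 5: day 1 has {red, blue, green, teal, pink} and shift 5 has {green, teal, pink}, so it must be gold.
Day 2, shift 3: day 2 has {red, green, gold} and shift 3 has {red, blue, green, pink}, so it must be teal.
Day 2, shift 5: day 2 has {red, green, gold, teal} and shift 5 has {green, gold, teal, pink}, so it must be blue.
Now day 3, shift 5: day 3 together with shift 5 already contain {red, blue, green, gold, teal, pink} — every symbol — so nothing can go there. The grid has no valid completion.

No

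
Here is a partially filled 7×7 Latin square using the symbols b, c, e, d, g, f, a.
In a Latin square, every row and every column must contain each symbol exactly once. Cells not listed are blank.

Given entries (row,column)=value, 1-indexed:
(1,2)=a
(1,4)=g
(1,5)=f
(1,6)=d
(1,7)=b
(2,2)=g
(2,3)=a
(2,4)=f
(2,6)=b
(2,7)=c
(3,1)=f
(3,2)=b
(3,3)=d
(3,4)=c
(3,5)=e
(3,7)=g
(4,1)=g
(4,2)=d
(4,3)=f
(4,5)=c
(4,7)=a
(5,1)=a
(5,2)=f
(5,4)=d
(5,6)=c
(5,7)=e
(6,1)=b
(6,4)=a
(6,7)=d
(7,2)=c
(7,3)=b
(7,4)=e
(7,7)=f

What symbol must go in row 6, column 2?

Row 6 already has {b, d, a} and column 2 already has {b, c, d, g, f, a}, so row 6, column 2 must be e.

e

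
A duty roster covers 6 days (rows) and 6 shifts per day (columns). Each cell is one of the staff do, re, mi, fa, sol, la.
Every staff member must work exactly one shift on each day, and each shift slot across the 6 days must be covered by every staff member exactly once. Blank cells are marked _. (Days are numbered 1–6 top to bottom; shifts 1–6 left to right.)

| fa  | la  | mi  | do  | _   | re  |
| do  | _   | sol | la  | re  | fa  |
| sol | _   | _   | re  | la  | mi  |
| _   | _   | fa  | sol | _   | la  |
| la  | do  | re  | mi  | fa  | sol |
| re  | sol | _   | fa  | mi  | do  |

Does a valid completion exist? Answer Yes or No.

No day or shift among the givens repeats a symbol, and propagating forced cells runs into no contradiction.
One valid completion exists (for instance, fa la mi do sol re / do mi sol la re fa / sol fa do re la mi / mi re fa sol do la / la do re mi fa sol / re sol la fa mi do).

Yes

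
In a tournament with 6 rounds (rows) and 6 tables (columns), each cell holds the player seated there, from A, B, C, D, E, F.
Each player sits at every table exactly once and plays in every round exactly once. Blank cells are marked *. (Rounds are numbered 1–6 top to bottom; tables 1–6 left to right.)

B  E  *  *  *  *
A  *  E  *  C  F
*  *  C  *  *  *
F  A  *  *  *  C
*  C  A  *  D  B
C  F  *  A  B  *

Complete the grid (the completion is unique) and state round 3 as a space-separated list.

D B C E F A

Round 4, table 5: round 4 has {A, C, F} and table 5 has {B, C, D}, leaving only E.
Round 5, table 1: round 5 has {A, B, C, D} and table 1 has {A, B, C, F}, leaving only E.
Round 3, table 1: round 3 has {C} and table 1 has {A, B, C, E, F}, leaving only D.
Round 3, table 2: round 3 has {C, D} and table 2 has {A, C, E, F}, leaving only B.
Round 2, table 2: round 2 has {A, C, E, F} and table 2 has {A, B, C, E, F}, leaving only D.
Round 2, table 4: round 2 has {A, C, D, E, F} and table 4 has {A}, leaving only B.
Round 4, table 4: round 4 has {A, C, E, F} and table 4 has {A, B}, leaving only D.
Round 4, table 3: round 4 has {A, C, D, E, F} and table 3 has {A, C, E}, leaving only B.
Round 5, table 4: round 5 has {A, B, C, D, E} and table 4 has {A, B, D}, leaving only F.
Round 3, table 4: round 3 has {B, C, D} and table 4 has {A, B, D, F}, leaving only E.
Round 3, table 6: round 3 has {B, C, D, E} and table 6 has {B, C, F}, leaving only A.
Round 3, table 5: round 3 has {A, B, C, D, E} and table 5 has {B, C, D, E}, leaving only F.
So round 3 reads: D B C E F A.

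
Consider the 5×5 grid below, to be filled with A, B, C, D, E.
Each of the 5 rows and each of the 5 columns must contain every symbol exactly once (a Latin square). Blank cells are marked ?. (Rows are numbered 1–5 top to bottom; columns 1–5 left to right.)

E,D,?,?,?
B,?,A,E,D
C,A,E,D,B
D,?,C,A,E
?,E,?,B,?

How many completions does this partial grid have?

Row 1, column 3: eliminating its row and column leaves {B}.
Row 1, column 4: eliminating its row and column leaves {C}.
Row 1, column 5: eliminating its row and column leaves {A, C}.
Row 2, column 2: eliminating its row and column leaves {C}.
Row 4, column 2: eliminating its row and column leaves {B}.
Row 5, column 1: eliminating its row and column leaves {A}.
Row 5, column 3: eliminating its row and column leaves {D}.
Row 5, column 5: eliminating its row and column leaves {A, C}.
Only one assignment across all blanks avoids any row or column repeat, giving 1 completion.

1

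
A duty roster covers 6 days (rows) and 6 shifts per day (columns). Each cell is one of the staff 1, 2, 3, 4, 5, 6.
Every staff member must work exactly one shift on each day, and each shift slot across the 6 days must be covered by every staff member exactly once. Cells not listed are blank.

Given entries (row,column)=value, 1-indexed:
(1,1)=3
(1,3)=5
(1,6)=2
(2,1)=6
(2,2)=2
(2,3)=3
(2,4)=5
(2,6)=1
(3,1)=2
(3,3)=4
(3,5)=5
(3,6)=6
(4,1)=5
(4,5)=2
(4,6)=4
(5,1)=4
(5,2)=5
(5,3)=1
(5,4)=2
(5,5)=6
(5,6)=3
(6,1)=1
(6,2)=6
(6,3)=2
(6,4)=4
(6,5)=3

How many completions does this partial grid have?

2

Day 1, shift 2: eliminating its day and shift leaves {1, 4}.
Day 1, shift 4: eliminating its day and shift leaves {1, 6}.
Day 1, shift 5: eliminating its day and shift leaves {1, 4}.
Day 2, shift 5: eliminating its day and shift leaves {4}.
Day 3, shift 2: eliminating its day and shift leaves {1, 3}.
Day 3, shift 4: eliminating its day and shift leaves {1, 3}.
Day 4, shift 2: eliminating its day and shift leaves {1, 3}.
Day 4, shift 3: eliminating its day and shift leaves {6}.
Day 4, shift 4: eliminating its day and shift leaves {1, 3, 6}.
Day 6, shift 6: eliminating its day and shift leaves {5}.
Enumerating the assignments across these blanks that avoid any day or shift repeat gives 2 completions.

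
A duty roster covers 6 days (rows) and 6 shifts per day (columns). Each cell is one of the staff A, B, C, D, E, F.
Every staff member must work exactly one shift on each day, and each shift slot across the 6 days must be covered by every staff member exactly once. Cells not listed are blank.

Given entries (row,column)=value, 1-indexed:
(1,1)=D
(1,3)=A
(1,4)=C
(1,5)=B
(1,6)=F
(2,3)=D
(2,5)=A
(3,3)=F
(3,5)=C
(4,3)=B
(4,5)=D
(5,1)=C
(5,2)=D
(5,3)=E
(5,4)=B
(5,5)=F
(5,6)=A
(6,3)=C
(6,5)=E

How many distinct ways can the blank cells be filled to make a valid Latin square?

14

Day 1, shift 2: eliminating its day and shift leaves {E}.
Day 2, shift 1: eliminating its day and shift leaves {B, E, F}.
Day 2, shift 2: eliminating its day and shift leaves {B, C, E, F}.
Day 2, shift 4: eliminating its day and shift leaves {E, F}.
Day 2, shift 6: eliminating its day and shift leaves {B, C, E}.
Day 3, shift 1: eliminating its day and shift leaves {A, B, E}.
Day 3, shift 2: eliminating its day and shift leaves {A, B, E}.
Day 3, shift 4: eliminating its day and shift leaves {A, D, E}.
Day 3, shift 6: eliminating its day and shift leaves {B, D, E}.
Day 4, shift 1: eliminating its day and shift leaves {A, E, F}.
Day 4, shift 2: eliminating its day and shift leaves {A, C, E, F}.
Day 4, shift 4: eliminating its day and shift leaves {A, E, F}.
Day 4, shift 6: eliminating its day and shift leaves {C, E}.
Day 6, shift 1: eliminating its day and shift leaves {A, B, F}.
Day 6, shift 2: eliminating its day and shift leaves {A, B, F}.
Day 6, shift 4: eliminating its day and shift leaves {A, D, F}.
Day 6, shift 6: eliminating its day and shift leaves {B, D}.
Enumerating the assignments across these blanks that avoid any day or shift repeat gives 14 completions.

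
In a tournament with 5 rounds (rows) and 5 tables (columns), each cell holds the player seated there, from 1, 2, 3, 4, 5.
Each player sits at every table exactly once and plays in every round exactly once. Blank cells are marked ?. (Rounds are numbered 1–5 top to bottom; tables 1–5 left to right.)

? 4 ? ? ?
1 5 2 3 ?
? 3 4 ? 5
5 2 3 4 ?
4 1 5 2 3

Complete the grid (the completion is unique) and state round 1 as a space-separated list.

3 4 1 5 2

Round 1, table 3: round 1 has {4} and table 3 has {2, 3, 4, 5}, leaving only 1.
Round 1, table 4: round 1 has {1, 4} and table 4 has {2, 3, 4}, leaving only 5.
Round 1, table 5: round 1 has {1, 4, 5} and table 5 has {3, 5}, leaving only 2.
Round 1, table 1: round 1 has {1, 2, 4, 5} and table 1 has {1, 4, 5}, leaving only 3.
So round 1 reads: 3 4 1 5 2.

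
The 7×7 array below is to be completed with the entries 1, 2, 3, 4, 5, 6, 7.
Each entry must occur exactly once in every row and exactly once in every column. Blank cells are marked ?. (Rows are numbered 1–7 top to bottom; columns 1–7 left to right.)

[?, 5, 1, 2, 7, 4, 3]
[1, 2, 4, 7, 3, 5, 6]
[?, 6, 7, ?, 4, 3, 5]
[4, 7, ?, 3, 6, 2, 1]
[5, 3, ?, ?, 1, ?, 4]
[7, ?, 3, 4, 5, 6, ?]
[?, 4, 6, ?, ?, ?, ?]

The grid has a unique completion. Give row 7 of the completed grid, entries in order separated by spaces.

Row 7, column 5: row 7 has {4, 6} and column 5 has {1, 3, 4, 5, 6, 7}, leaving only 2.
Row 7, column 1: row 7 has {2, 4, 6} and column 1 has {1, 4, 5, 7}, leaving only 3.
Row 7, column 7: row 7 has {2, 3, 4, 6} and column 7 has {1, 3, 4, 5, 6}, leaving only 7.
Row 7, column 6: row 7 has {2, 3, 4, 6, 7} and column 6 has {2, 3, 4, 5, 6}, leaving only 1.
Row 7, column 4: row 7 has {1, 2, 3, 4, 6, 7} and column 4 has {2, 3, 4, 7}, leaving only 5.
So row 7 reads: 3 4 6 5 2 1 7.

3 4 6 5 2 1 7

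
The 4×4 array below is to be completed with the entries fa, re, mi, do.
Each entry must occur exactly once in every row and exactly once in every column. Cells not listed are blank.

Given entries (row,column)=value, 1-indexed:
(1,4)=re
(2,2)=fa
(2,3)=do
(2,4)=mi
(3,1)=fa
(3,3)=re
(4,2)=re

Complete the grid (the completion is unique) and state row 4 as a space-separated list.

Row 2, column 1: row 2 has {fa, mi, do} and column 1 has {fa}, leaving only re.
Row 3, column 4: row 3 has {fa, re} and column 4 has {re, mi}, leaving only do.
Row 4, column 4: row 4 has {re} and column 4 has {re, mi, do}, leaving only fa.
Row 4, column 3: row 4 has {fa, re} and column 3 has {re, do}, leaving only mi.
Row 4, column 1: row 4 has {fa, re, mi} and column 1 has {fa, re}, leaving only do.
So row 4 reads: do re mi fa.

do re mi fa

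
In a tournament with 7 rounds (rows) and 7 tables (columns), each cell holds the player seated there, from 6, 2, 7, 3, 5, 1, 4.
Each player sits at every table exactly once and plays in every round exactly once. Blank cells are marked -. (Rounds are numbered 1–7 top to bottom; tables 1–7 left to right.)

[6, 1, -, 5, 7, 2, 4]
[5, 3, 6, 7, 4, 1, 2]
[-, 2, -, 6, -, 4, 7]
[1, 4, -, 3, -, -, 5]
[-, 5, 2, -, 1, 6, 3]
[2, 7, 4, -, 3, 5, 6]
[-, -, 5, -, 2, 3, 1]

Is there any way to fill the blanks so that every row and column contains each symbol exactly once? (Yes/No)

Round 1, table 3: round 1 has {6, 2, 7, 5, 1, 4} and table 3 has {6, 2, 5, 4}, so it must be 3.
Round 3, table 1: round 3 has {6, 2, 7, 4} and table 1 has {6, 2, 5, 1}, so it must be 3.
Round 3, table 3: round 3 has {6, 2, 7, 3, 4} and table 3 has {6, 2, 3, 5, 4}, so it must be 1.
Round 3, table 5: round 3 has {6, 2, 7, 3, 1, 4} and table 5 has {2, 7, 3, 1, 4}, so it must be 5.
Round 4, table 3: round 4 has {3, 5, 1, 4} and table 3 has {6, 2, 3, 5, 1, 4}, so it must be 7.
Now round 4, table 6: round 4 together with table 6 already contain {6, 2, 7, 3, 5, 1, 4} — every symbol — so nothing can go there. The grid has no valid completion.

No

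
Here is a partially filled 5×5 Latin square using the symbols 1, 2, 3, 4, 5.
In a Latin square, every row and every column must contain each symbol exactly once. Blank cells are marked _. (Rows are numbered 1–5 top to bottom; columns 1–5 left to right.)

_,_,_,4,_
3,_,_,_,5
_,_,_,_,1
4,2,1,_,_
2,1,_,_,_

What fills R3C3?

Row 2, column 2: row 2 has {3, 5} and column 2 has {1, 2}, leaving only 4.
Row 2, column 3: row 2 has {3, 4, 5} and column 3 has {1}, leaving only 2.
Row 2, column 4: row 2 has {2, 3, 4, 5} and column 4 has {4}, leaving only 1.
Row 3, column 1: row 3 has {1} and column 1 has {2, 3, 4}, leaving only 5.
Row 1, column 1: row 1 has {4} and column 1 has {2, 3, 4, 5}, leaving only 1.
Row 3, column 2: row 3 has {1, 5} and column 2 has {1, 2, 4}, leaving only 3.
Row 3 already has {1, 3, 5} and column 3 already has {1, 2}, so row 3, column 3 must be 4.

4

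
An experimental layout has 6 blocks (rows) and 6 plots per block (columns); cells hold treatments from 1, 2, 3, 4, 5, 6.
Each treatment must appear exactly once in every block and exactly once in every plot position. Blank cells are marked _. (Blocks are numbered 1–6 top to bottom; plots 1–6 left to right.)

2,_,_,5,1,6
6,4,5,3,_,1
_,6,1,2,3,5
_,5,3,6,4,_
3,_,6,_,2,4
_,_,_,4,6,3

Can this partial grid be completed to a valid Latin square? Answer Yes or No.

No

Block 2, plot 5: block 2 together with plot 5 already contain {1, 2, 3, 4, 5, 6} — every symbol — so nothing can go there. The grid has no valid completion.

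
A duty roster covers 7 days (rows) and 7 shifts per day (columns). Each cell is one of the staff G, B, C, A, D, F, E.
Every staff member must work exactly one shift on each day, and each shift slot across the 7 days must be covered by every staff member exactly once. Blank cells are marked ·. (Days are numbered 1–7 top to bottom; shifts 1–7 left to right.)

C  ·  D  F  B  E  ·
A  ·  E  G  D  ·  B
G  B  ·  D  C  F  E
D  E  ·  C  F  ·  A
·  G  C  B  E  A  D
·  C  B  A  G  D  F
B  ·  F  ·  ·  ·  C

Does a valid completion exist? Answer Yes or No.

No day or shift among the givens repeats a symbol, and propagating forced cells runs into no contradiction.
One valid completion exists (for instance, C A D F B E G / A F E G D C B / G B A D C F E / D E G C F B A / F G C B E A D / E C B A G D F / B D F E A G C).

Yes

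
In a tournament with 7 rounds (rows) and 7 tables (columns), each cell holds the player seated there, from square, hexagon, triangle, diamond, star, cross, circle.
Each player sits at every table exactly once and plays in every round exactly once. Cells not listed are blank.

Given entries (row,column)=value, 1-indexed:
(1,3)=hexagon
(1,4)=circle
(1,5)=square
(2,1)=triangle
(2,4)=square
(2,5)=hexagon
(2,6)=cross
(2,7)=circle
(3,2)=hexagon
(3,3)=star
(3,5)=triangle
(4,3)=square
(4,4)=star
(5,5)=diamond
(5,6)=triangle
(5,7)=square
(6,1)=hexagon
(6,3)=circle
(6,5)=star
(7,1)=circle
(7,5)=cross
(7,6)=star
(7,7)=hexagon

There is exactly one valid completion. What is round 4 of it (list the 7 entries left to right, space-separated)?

Round 4, table 5: round 4 has {square, star} and table 5 has {square, hexagon, triangle, diamond, star, cross}, leaving only circle.
Round 1, table 6: round 1 has {square, hexagon, circle} and table 6 has {triangle, star, cross}, leaving only diamond.
Round 4, table 6: round 4 has {square, star, circle} and table 6 has {triangle, diamond, star, cross}, leaving only hexagon.
Round 2, table 3: round 2 has {square, hexagon, triangle, cross, circle} and table 3 has {square, hexagon, star, circle}, leaving only diamond.
Round 2, table 2: round 2 has {square, hexagon, triangle, diamond, cross, circle} and table 2 has {hexagon}, leaving only star.
Round 5, table 3: round 5 has {square, triangle, diamond} and table 3 has {square, hexagon, diamond, star, circle}, leaving only cross.
Round 5, table 1: round 5 has {square, triangle, diamond, cross} and table 1 has {hexagon, triangle, circle}, leaving only star.
Round 1, table 1: round 1 has {square, hexagon, diamond, circle} and table 1 has {hexagon, triangle, star, circle}, leaving only cross.
Round 4, table 1: round 4 has {square, hexagon, star, circle} and table 1 has {hexagon, triangle, star, cross, circle}, leaving only diamond.
Round 1, table 2: round 1 has {square, hexagon, diamond, cross, circle} and table 2 has {hexagon, star}, leaving only triangle.
Round 4, table 2: round 4 has {square, hexagon, diamond, star, circle} and table 2 has {hexagon, triangle, star}, leaving only cross.
Round 4, table 7: round 4 has {square, hexagon, diamond, star, cross, circle} and table 7 has {square, hexagon, circle}, leaving only triangle.
So round 4 reads: diamond cross square star circle hexagon triangle.

diamond cross square star circle hexagon triangle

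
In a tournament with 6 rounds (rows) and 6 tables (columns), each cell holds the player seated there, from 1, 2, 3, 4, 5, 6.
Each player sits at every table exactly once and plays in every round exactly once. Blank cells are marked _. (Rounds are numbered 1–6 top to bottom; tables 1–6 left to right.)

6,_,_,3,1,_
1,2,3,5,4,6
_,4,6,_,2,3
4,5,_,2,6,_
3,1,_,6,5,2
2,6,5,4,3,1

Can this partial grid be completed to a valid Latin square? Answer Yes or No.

Round 1, table 2: round 1 together with table 2 already contain {1, 2, 3, 4, 5, 6} — every symbol — so nothing can go there. The grid has no valid completion.

No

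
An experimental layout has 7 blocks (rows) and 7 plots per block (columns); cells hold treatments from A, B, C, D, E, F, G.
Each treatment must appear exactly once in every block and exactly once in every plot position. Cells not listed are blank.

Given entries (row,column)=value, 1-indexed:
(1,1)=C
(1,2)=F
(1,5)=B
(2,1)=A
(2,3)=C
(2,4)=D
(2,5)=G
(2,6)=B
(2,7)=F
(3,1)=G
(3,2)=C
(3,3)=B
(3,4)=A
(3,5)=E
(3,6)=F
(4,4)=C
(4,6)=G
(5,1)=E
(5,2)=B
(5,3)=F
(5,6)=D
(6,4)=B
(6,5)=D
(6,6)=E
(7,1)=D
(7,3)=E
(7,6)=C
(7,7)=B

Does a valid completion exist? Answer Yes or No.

Yes

No block or plot among the givens repeats a symbol, and propagating forced cells runs into no contradiction.
One valid completion exists (for instance, C F D E B A G / A E C D G B F / G C B A E F D / B D A C F G E / E B F G C D A / F A G B D E C / D G E F A C B).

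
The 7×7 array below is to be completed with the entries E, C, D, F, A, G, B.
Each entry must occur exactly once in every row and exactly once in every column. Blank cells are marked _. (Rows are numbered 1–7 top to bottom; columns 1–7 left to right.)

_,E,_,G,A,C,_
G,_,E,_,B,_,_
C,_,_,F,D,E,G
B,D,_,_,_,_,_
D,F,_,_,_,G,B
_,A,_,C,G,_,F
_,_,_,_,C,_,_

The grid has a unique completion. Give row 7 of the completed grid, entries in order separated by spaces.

Row 1, column 1: row 1 has {E, C, A, G} and column 1 has {C, D, G, B}, leaving only F.
Row 1, column 7: row 1 has {E, C, F, A, G} and column 7 has {F, G, B}, leaving only D.
Row 1, column 3: row 1 has {E, C, D, F, A, G} and column 3 has {E}, leaving only B.
Row 2, column 2: row 2 has {E, G, B} and column 2 has {E, D, F, A}, leaving only C.
Row 2, column 7: row 2 has {E, C, G, B} and column 7 has {D, F, G, B}, leaving only A.
Row 7, column 7: row 7 has {C} and column 7 has {D, F, A, G, B}, leaving only E.
Row 7, column 1: row 7 has {E, C} and column 1 has {C, D, F, G, B}, leaving only A.
Row 2, column 4: row 2 has {E, C, A, G, B} and column 4 has {C, F, G}, leaving only D.
Row 7, column 4: row 7 has {E, C, A} and column 4 has {C, D, F, G}, leaving only B.
Row 7, column 2: row 7 has {E, C, A, B} and column 2 has {E, C, D, F, A}, leaving only G.
Row 2, column 6: row 2 has {E, C, D, A, G, B} and column 6 has {E, C, G}, leaving only F.
Row 7, column 6: row 7 has {E, C, A, G, B} and column 6 has {E, C, F, G}, leaving only D.
Row 7, column 3: row 7 has {E, C, D, A, G, B} and column 3 has {E, B}, leaving only F.
So row 7 reads: A G F B C D E.

A G F B C D E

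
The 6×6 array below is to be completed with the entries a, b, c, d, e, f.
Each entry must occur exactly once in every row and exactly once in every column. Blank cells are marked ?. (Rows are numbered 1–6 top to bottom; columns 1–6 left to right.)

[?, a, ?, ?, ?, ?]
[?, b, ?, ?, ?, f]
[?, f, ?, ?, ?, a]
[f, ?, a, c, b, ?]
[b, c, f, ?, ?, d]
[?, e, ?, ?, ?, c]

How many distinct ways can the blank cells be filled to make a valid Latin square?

Row 1, column 1: eliminating its row and column leaves {c, d, e}.
Row 1, column 3: eliminating its row and column leaves {b, c, d, e}.
Row 1, column 4: eliminating its row and column leaves {b, d, e, f}.
Row 1, column 5: eliminating its row and column leaves {c, d, e, f}.
Row 1, column 6: eliminating its row and column leaves {b, e}.
Row 2, column 1: eliminating its row and column leaves {a, c, d, e}.
Row 2, column 3: eliminating its row and column leaves {c, d, e}.
Row 2, column 4: eliminating its row and column leaves {a, d, e}.
Row 2, column 5: eliminating its row and column leaves {a, c, d, e}.
Row 3, column 1: eliminating its row and column leaves {c, d, e}.
Row 3, column 3: eliminating its row and column leaves {b, c, d, e}.
Row 3, column 4: eliminating its row and column leaves {b, d, e}.
Row 3, column 5: eliminating its row and column leaves {c, d, e}.
Row 4, column 2: eliminating its row and column leaves {d}.
Row 4, column 6: eliminating its row and column leaves {e}.
Row 5, column 4: eliminating its row and column leaves {a, e}.
Row 5, column 5: eliminating its row and column leaves {a, e}.
Row 6, column 1: eliminating its row and column leaves {a, d}.
Row 6, column 3: eliminating its row and column leaves {b, d}.
Row 6, column 4: eliminating its row and column leaves {a, b, d, f}.
Row 6, column 5: eliminating its row and column leaves {a, d, f}.
Enumerating the assignments across these blanks that avoid any row or column repeat gives 40 completions.

40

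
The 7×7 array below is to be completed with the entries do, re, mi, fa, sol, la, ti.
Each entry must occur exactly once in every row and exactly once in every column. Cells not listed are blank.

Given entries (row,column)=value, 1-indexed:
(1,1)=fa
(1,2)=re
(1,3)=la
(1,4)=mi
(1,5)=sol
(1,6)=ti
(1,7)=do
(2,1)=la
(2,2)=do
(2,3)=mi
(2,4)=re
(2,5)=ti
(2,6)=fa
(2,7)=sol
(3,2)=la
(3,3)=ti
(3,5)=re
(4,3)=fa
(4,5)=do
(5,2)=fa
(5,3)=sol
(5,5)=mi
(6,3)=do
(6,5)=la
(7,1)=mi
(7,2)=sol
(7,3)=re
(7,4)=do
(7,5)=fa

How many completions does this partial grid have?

Row 3, column 1: eliminating its row and column leaves {do, sol}.
Row 3, column 4: eliminating its row and column leaves {fa, sol}.
Row 3, column 6: eliminating its row and column leaves {do, mi, sol}.
Row 3, column 7: eliminating its row and column leaves {mi, fa}.
Row 4, column 1: eliminating its row and column leaves {re, sol, ti}.
Row 4, column 2: eliminating its row and column leaves {mi, ti}.
Row 4, column 4: eliminating its row and column leaves {sol, la, ti}.
Row 4, column 6: eliminating its row and column leaves {re, mi, sol, la}.
Row 4, column 7: eliminating its row and column leaves {re, mi, la, ti}.
Row 5, column 1: eliminating its row and column leaves {do, re, ti}.
Row 5, column 4: eliminating its row and column leaves {la, ti}.
Row 5, column 6: eliminating its row and column leaves {do, re, la}.
Row 5, column 7: eliminating its row and column leaves {re, la, ti}.
Row 6, column 1: eliminating its row and column leaves {re, sol, ti}.
Row 6, column 2: eliminating its row and column leaves {mi, ti}.
Row 6, column 4: eliminating its row and column leaves {fa, sol, ti}.
Row 6, column 6: eliminating its row and column leaves {re, mi, sol}.
Row 6, column 7: eliminating its row and column leaves {re, mi, fa, ti}.
Row 7, column 6: eliminating its row and column leaves {la}.
Row 7, column 7: eliminating its row and column leaves {la, ti}.
Enumerating the assignments across these blanks that avoid any row or column repeat gives 8 completions.

8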